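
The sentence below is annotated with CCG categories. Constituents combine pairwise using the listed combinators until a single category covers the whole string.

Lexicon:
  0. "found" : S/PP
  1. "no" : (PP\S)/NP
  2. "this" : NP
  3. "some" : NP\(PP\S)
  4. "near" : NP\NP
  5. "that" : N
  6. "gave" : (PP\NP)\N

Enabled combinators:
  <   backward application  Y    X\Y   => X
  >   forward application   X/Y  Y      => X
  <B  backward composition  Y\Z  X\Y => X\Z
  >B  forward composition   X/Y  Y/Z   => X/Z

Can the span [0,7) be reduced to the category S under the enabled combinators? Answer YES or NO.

YES

[0,7] S   >
  [0,1] "found" : S/PP
  [1,7] PP   <
    [1,4] NP   <
      [1,3] PP\S   >
        [1,2] "no" : (PP\S)/NP
        [2,3] "this" : NP
      [3,4] "some" : NP\(PP\S)
    [4,7] PP\NP   <B
      [4,5] "near" : NP\NP
      [5,7] PP\NP   <
        [5,6] "that" : N
        [6,7] "gave" : (PP\NP)\N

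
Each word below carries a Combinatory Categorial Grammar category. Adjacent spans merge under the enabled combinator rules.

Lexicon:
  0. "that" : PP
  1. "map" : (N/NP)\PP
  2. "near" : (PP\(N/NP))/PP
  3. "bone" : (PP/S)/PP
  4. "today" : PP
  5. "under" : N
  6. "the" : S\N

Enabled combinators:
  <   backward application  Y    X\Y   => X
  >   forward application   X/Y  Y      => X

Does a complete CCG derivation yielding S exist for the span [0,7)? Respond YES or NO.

PP (N/NP)\PP (PP\(N/NP))/PP (PP/S)/PP PP N S\N
CKY chart[0,7] = {PP}; S ∉ chart

NO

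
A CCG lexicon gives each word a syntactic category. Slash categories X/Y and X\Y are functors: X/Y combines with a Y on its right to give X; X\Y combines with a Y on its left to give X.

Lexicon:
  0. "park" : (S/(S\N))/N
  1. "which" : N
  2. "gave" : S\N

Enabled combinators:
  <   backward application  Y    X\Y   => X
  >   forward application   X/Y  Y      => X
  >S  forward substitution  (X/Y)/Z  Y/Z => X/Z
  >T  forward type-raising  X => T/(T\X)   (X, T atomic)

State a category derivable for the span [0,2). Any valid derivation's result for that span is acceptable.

S/(S\N)

[0,3] S   >
  [0,2] S/(S\N)   >
    [0,1] "park" : (S/(S\N))/N
    [1,2] "which" : N
  [2,3] "gave" : S\N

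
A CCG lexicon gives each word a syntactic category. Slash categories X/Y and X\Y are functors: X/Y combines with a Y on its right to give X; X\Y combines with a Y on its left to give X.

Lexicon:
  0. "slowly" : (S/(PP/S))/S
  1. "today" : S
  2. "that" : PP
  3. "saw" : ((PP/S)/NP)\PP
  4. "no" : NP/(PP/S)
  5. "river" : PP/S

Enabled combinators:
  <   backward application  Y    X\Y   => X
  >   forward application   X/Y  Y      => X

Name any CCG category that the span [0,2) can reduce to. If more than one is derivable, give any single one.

S/(PP/S)

[0,6] S   >
  [0,2] S/(PP/S)   >
    [0,1] "slowly" : (S/(PP/S))/S
    [1,2] "today" : S
  [2,6] PP/S   >
    [2,4] (PP/S)/NP   <
      [2,3] "that" : PP
      [3,4] "saw" : ((PP/S)/NP)\PP
    [4,6] NP   >
      [4,5] "no" : NP/(PP/S)
      [5,6] "river" : PP/S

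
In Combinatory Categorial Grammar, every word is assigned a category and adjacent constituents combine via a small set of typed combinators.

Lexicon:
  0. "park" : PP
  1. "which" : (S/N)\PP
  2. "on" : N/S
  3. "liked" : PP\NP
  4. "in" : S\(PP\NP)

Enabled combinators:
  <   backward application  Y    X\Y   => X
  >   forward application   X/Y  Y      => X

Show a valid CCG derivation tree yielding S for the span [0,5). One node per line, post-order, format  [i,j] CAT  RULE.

[0,1] PP  lex  "park"
[1,2] (S/N)\PP  lex  "which"
[0,2] S/N  <  k=1
[2,3] N/S  lex  "on"
[3,4] PP\NP  lex  "liked"
[4,5] S\(PP\NP)  lex  "in"
[3,5] S  <  k=4
[2,5] N  >  k=3
[0,5] S  >  k=2

[0,5] S   >
  [0,2] S/N   <
    [0,1] "park" : PP
    [1,2] "which" : (S/N)\PP
  [2,5] N   >
    [2,3] "on" : N/S
    [3,5] S   <
      [3,4] "liked" : PP\NP
      [4,5] "in" : S\(PP\NP)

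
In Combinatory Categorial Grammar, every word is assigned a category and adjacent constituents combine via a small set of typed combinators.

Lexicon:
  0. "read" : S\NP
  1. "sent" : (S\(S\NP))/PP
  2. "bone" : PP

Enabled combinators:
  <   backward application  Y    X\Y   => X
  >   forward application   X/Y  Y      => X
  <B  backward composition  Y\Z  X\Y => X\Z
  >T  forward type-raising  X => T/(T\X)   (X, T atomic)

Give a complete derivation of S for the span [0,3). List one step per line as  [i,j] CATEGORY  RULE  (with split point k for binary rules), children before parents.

[0,3] S   <
  [0,1] "read" : S\NP
  [1,3] S\(S\NP)   >
    [1,2] "sent" : (S\(S\NP))/PP
    [2,3] "bone" : PP

[0,1] S\NP  lex  "read"
[1,2] (S\(S\NP))/PP  lex  "sent"
[2,3] PP  lex  "bone"
[1,3] S\(S\NP)  >  k=2
[0,3] S  <  k=1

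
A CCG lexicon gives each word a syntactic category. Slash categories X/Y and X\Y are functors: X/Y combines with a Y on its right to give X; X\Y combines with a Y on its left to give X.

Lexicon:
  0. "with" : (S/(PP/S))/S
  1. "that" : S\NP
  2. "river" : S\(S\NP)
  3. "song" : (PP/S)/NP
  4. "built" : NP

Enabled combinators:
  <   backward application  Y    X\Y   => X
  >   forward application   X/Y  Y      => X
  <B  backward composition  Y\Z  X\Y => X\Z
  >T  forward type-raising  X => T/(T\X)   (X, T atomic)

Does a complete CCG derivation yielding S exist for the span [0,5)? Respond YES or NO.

[0,5] S   >
  [0,3] S/(PP/S)   >
    [0,1] "with" : (S/(PP/S))/S
    [1,3] S   <
      [1,2] "that" : S\NP
      [2,3] "river" : S\(S\NP)
  [3,5] PP/S   >
    [3,4] "song" : (PP/S)/NP
    [4,5] "built" : NP

YES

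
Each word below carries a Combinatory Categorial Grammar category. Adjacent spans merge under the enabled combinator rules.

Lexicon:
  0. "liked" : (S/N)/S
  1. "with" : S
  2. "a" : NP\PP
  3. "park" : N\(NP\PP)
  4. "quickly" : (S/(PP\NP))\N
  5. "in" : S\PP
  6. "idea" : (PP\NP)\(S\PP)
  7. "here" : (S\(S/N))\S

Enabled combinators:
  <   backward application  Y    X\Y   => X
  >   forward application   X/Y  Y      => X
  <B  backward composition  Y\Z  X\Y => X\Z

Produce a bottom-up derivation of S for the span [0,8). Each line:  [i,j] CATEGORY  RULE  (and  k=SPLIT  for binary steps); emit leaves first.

[0,1] (S/N)/S  lex  "liked"
[1,2] S  lex  "with"
[0,2] S/N  >  k=1
[2,3] NP\PP  lex  "a"
[3,4] N\(NP\PP)  lex  "park"
[2,4] N  <  k=3
[4,5] (S/(PP\NP))\N  lex  "quickly"
[2,5] S/(PP\NP)  <  k=4
[5,6] S\PP  lex  "in"
[6,7] (PP\NP)\(S\PP)  lex  "idea"
[5,7] PP\NP  <  k=6
[2,7] S  >  k=5
[7,8] (S\(S/N))\S  lex  "here"
[2,8] S\(S/N)  <  k=7
[0,8] S  <  k=2

[0,8] S   <
  [0,2] S/N   >
    [0,1] "liked" : (S/N)/S
    [1,2] "with" : S
  [2,8] S\(S/N)   <
    [2,7] S   >
      [2,5] S/(PP\NP)   <
        [2,4] N   <
          [2,3] "a" : NP\PP
          [3,4] "park" : N\(NP\PP)
        [4,5] "quickly" : (S/(PP\NP))\N
      [5,7] PP\NP   <
        [5,6] "in" : S\PP
        [6,7] "idea" : (PP\NP)\(S\PP)
    [7,8] "here" : (S\(S/N))\S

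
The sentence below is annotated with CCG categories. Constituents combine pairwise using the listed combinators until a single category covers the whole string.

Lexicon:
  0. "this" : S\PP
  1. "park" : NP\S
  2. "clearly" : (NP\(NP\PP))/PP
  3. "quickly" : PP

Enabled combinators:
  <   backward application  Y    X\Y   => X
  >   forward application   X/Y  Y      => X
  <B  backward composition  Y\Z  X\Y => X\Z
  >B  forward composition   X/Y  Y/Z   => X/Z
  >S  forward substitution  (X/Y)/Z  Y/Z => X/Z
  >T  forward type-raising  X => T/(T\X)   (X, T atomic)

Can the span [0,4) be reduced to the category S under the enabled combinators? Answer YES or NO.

S\PP NP\S (NP\(NP\PP))/PP PP
CKY chart[0,4] = {N/(N\NP), NP, NP/(NP\NP), PP/(PP\NP), S/(S\NP)}; S ∉ chart

NO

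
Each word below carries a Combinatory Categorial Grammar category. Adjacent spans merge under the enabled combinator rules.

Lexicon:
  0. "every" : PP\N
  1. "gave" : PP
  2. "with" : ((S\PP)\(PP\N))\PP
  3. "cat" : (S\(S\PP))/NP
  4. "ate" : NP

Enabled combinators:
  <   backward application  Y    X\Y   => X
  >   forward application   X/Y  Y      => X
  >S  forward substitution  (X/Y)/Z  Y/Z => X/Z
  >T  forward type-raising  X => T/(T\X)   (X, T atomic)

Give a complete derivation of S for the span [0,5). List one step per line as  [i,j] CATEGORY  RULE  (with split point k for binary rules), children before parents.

[0,1] PP\N  lex  "every"
[1,2] PP  lex  "gave"
[2,3] ((S\PP)\(PP\N))\PP  lex  "with"
[1,3] (S\PP)\(PP\N)  <  k=2
[0,3] S\PP  <  k=1
[3,4] (S\(S\PP))/NP  lex  "cat"
[4,5] NP  lex  "ate"
[3,5] S\(S\PP)  >  k=4
[0,5] S  <  k=3

[0,5] S   <
  [0,3] S\PP   <
    [0,1] "every" : PP\N
    [1,3] (S\PP)\(PP\N)   <
      [1,2] "gave" : PP
      [2,3] "with" : ((S\PP)\(PP\N))\PP
  [3,5] S\(S\PP)   >
    [3,4] "cat" : (S\(S\PP))/NP
    [4,5] "ate" : NP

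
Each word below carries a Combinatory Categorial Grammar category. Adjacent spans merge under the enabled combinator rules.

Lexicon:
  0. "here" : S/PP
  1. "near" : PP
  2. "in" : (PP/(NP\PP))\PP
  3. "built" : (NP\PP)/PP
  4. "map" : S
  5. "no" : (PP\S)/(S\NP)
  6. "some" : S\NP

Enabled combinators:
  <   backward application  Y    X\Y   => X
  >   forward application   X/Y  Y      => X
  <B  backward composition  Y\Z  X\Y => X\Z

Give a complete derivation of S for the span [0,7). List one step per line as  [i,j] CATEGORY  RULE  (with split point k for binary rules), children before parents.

[0,7] S   >
  [0,1] "here" : S/PP
  [1,7] PP   >
    [1,3] PP/(NP\PP)   <
      [1,2] "near" : PP
      [2,3] "in" : (PP/(NP\PP))\PP
    [3,7] NP\PP   >
      [3,4] "built" : (NP\PP)/PP
      [4,7] PP   <
        [4,5] "map" : S
        [5,7] PP\S   >
          [5,6] "no" : (PP\S)/(S\NP)
          [6,7] "some" : S\NP

[0,1] S/PP  lex  "here"
[1,2] PP  lex  "near"
[2,3] (PP/(NP\PP))\PP  lex  "in"
[1,3] PP/(NP\PP)  <  k=2
[3,4] (NP\PP)/PP  lex  "built"
[4,5] S  lex  "map"
[5,6] (PP\S)/(S\NP)  lex  "no"
[6,7] S\NP  lex  "some"
[5,7] PP\S  >  k=6
[4,7] PP  <  k=5
[3,7] NP\PP  >  k=4
[1,7] PP  >  k=3
[0,7] S  >  k=1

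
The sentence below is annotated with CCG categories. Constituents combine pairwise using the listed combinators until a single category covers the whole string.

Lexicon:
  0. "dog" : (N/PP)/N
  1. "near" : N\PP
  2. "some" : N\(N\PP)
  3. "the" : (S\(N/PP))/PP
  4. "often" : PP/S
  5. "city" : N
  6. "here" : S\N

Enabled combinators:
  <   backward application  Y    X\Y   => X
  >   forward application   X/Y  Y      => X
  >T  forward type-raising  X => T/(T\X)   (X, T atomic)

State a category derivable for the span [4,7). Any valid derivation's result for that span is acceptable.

PP

[0,7] S   <
  [0,3] N/PP   >
    [0,1] "dog" : (N/PP)/N
    [1,3] N   <
      [1,2] "near" : N\PP
      [2,3] "some" : N\(N\PP)
  [3,7] S\(N/PP)   >
    [3,4] "the" : (S\(N/PP))/PP
    [4,7] PP   >
      [4,5] "often" : PP/S
      [5,7] S   <
        [5,6] "city" : N
        [6,7] "here" : S\N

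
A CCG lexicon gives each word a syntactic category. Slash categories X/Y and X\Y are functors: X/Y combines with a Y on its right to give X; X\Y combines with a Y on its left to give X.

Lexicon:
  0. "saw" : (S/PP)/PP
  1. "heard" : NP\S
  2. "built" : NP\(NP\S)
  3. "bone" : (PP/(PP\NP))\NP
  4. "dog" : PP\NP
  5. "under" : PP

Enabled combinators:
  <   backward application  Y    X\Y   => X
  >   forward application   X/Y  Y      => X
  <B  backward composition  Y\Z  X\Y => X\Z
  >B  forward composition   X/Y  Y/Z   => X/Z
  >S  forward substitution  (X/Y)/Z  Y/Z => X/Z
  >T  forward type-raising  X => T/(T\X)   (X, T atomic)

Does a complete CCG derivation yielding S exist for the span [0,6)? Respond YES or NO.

YES

[0,6] S   >
  [0,5] S/PP   >
    [0,1] "saw" : (S/PP)/PP
    [1,5] PP   >
      [1,4] PP/(PP\NP)   <
        [1,3] NP   <
          [1,2] "heard" : NP\S
          [2,3] "built" : NP\(NP\S)
        [3,4] "bone" : (PP/(PP\NP))\NP
      [4,5] "dog" : PP\NP
  [5,6] "under" : PP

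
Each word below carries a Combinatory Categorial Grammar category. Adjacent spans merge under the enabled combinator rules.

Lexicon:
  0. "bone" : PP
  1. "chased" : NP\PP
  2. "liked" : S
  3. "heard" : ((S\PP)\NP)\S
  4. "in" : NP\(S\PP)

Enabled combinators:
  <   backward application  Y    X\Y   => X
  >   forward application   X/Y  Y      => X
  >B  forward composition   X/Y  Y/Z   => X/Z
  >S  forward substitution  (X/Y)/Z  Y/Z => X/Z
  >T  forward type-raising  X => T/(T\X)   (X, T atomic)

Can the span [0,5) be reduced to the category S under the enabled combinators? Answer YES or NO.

PP NP\PP S ((S\PP)\NP)\S NP\(S\PP)
CKY chart[0,5] = {N/(N\NP), NP, NP/(NP\NP), PP/(PP\NP), S/(S\NP)}; S ∉ chart

NO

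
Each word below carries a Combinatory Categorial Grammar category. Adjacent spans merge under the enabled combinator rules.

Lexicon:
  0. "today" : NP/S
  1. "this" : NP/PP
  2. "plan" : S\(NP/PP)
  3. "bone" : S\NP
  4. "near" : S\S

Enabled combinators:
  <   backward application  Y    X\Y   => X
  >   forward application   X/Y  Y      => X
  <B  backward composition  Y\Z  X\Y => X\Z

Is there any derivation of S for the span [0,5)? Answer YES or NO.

YES

[0,5] S   <
  [0,3] NP   >
    [0,1] "today" : NP/S
    [1,3] S   <
      [1,2] "this" : NP/PP
      [2,3] "plan" : S\(NP/PP)
  [3,5] S\NP   <B
    [3,4] "bone" : S\NP
    [4,5] "near" : S\S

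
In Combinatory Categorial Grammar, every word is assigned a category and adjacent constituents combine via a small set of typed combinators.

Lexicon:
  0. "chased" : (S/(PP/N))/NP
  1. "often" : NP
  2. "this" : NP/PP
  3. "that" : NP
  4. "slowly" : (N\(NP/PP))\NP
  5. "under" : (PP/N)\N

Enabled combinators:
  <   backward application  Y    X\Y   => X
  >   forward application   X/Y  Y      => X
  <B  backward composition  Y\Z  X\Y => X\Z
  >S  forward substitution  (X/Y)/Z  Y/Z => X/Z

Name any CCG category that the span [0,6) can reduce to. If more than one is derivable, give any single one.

[0,6] S   >
  [0,2] S/(PP/N)   >
    [0,1] "chased" : (S/(PP/N))/NP
    [1,2] "often" : NP
  [2,6] PP/N   <
    [2,5] N   <
      [2,3] "this" : NP/PP
      [3,5] N\(NP/PP)   <
        [3,4] "that" : NP
        [4,5] "slowly" : (N\(NP/PP))\NP
    [5,6] "under" : (PP/N)\N

S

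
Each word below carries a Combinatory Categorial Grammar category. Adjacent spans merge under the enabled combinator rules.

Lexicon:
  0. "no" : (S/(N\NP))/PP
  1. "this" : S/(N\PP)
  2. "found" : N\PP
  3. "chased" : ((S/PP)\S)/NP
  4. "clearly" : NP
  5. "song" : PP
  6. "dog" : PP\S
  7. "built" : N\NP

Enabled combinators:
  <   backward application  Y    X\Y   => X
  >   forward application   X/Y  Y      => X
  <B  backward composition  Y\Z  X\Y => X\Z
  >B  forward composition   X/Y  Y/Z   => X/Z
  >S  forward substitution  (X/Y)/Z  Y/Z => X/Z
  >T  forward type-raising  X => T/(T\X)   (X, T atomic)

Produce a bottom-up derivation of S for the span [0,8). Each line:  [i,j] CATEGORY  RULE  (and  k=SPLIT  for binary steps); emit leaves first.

[0,8] S   >
  [0,7] S/(N\NP)   >
    [0,1] "no" : (S/(N\NP))/PP
    [1,7] PP   <
      [1,6] S   >
        [1,5] S/PP   <
          [1,3] S   >
            [1,2] "this" : S/(N\PP)
            [2,3] "found" : N\PP
          [3,5] (S/PP)\S   >
            [3,4] "chased" : ((S/PP)\S)/NP
            [4,5] "clearly" : NP
        [5,6] "song" : PP
      [6,7] "dog" : PP\S
  [7,8] "built" : N\NP

[0,1] (S/(N\NP))/PP  lex  "no"
[1,2] S/(N\PP)  lex  "this"
[2,3] N\PP  lex  "found"
[1,3] S  >  k=2
[3,4] ((S/PP)\S)/NP  lex  "chased"
[4,5] NP  lex  "clearly"
[3,5] (S/PP)\S  >  k=4
[1,5] S/PP  <  k=3
[5,6] PP  lex  "song"
[1,6] S  >  k=5
[6,7] PP\S  lex  "dog"
[1,7] PP  <  k=6
[0,7] S/(N\NP)  >  k=1
[7,8] N\NP  lex  "built"
[0,8] S  >  k=7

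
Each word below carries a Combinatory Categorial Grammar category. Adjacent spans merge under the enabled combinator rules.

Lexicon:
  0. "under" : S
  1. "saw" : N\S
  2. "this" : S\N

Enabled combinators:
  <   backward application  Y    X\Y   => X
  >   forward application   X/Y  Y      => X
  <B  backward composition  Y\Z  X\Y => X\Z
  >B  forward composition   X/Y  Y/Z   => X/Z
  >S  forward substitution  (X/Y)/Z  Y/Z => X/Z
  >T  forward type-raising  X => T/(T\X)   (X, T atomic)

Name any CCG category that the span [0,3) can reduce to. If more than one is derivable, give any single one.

[0,3] S   <
  [0,2] N   >
    [0,1] N/(N\S)   >T
      [0,1] "under" : S
    [1,2] "saw" : N\S
  [2,3] "this" : S\N

S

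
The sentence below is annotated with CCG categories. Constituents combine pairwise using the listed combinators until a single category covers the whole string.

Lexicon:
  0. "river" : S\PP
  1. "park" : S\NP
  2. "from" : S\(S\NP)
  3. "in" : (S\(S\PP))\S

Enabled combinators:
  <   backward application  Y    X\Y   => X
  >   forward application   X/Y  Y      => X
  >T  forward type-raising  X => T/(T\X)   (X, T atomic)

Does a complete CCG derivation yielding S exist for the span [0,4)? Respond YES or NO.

YES

[0,4] S   <
  [0,1] "river" : S\PP
  [1,4] S\(S\PP)   <
    [1,3] S   <
      [1,2] "park" : S\NP
      [2,3] "from" : S\(S\NP)
    [3,4] "in" : (S\(S\PP))\S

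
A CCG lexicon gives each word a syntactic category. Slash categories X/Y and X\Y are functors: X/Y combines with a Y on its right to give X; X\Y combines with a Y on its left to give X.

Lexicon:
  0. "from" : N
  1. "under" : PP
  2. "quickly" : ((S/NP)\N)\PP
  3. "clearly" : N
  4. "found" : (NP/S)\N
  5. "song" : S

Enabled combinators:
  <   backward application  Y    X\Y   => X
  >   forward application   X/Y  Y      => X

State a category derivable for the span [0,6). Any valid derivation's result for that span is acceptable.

S

[0,6] S   >
  [0,3] S/NP   <
    [0,1] "from" : N
    [1,3] (S/NP)\N   <
      [1,2] "under" : PP
      [2,3] "quickly" : ((S/NP)\N)\PP
  [3,6] NP   >
    [3,5] NP/S   <
      [3,4] "clearly" : N
      [4,5] "found" : (NP/S)\N
    [5,6] "song" : S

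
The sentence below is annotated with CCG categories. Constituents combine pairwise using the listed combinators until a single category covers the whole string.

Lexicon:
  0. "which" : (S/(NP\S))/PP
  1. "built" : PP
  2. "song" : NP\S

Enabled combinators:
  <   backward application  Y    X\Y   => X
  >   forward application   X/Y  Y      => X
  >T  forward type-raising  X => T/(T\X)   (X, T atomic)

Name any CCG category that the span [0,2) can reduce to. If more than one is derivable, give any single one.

S/(NP\S)

[0,3] S   >
  [0,2] S/(NP\S)   >
    [0,1] "which" : (S/(NP\S))/PP
    [1,2] "built" : PP
  [2,3] "song" : NP\S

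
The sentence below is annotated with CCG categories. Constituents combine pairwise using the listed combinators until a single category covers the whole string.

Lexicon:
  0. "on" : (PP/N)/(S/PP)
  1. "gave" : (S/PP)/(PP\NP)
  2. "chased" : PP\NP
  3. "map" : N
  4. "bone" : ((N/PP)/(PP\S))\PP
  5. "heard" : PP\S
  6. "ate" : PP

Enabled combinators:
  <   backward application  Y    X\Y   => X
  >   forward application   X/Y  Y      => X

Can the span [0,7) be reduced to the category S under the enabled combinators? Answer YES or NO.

NO

(PP/N)/(S/PP) (S/PP)/(PP\NP) PP\NP N ((N/PP)/(PP\S))\PP PP\S PP
CKY chart[0,7] = {N}; S ∉ chart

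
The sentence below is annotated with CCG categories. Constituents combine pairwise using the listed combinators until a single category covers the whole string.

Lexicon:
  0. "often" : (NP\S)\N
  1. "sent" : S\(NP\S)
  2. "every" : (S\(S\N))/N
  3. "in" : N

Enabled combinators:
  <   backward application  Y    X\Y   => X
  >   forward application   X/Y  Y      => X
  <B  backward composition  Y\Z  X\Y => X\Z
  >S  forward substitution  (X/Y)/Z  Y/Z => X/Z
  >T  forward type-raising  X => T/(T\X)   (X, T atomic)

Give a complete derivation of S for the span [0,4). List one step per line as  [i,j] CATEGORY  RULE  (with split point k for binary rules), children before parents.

[0,4] S   <
  [0,2] S\N   <B
    [0,1] "often" : (NP\S)\N
    [1,2] "sent" : S\(NP\S)
  [2,4] S\(S\N)   >
    [2,3] "every" : (S\(S\N))/N
    [3,4] "in" : N

[0,1] (NP\S)\N  lex  "often"
[1,2] S\(NP\S)  lex  "sent"
[0,2] S\N  <B  k=1
[2,3] (S\(S\N))/N  lex  "every"
[3,4] N  lex  "in"
[2,4] S\(S\N)  >  k=3
[0,4] S  <  k=2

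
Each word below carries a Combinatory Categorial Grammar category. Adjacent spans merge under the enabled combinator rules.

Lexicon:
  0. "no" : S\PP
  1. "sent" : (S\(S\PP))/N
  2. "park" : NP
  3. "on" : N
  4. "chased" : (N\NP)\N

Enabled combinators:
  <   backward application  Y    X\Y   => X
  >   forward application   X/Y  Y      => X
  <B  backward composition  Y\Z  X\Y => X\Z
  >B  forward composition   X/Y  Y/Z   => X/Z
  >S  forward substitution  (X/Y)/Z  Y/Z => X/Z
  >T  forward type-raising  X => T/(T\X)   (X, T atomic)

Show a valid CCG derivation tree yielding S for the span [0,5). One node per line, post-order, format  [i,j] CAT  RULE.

[0,5] S   <
  [0,1] "no" : S\PP
  [1,5] S\(S\PP)   >
    [1,2] "sent" : (S\(S\PP))/N
    [2,5] N   <
      [2,3] "park" : NP
      [3,5] N\NP   <
        [3,4] "on" : N
        [4,5] "chased" : (N\NP)\N

[0,1] S\PP  lex  "no"
[1,2] (S\(S\PP))/N  lex  "sent"
[2,3] NP  lex  "park"
[3,4] N  lex  "on"
[4,5] (N\NP)\N  lex  "chased"
[3,5] N\NP  <  k=4
[2,5] N  <  k=3
[1,5] S\(S\PP)  >  k=2
[0,5] S  <  k=1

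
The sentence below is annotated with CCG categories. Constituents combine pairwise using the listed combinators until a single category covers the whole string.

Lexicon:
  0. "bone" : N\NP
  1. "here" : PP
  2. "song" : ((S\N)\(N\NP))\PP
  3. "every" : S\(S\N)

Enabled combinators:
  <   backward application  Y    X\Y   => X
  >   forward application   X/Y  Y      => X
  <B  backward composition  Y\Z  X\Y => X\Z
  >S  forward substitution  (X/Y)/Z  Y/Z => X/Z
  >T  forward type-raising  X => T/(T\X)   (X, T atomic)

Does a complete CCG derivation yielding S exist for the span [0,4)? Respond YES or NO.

YES

[0,4] S   <
  [0,3] S\N   <
    [0,1] "bone" : N\NP
    [1,3] (S\N)\(N\NP)   <
      [1,2] "here" : PP
      [2,3] "song" : ((S\N)\(N\NP))\PP
  [3,4] "every" : S\(S\N)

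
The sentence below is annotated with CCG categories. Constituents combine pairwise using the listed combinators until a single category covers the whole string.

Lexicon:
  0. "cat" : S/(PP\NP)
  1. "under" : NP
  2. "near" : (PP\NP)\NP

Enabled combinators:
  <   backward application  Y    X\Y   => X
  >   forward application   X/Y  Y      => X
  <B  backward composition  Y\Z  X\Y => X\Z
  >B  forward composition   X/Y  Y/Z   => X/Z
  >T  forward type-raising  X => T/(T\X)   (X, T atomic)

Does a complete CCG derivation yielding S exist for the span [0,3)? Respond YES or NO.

YES

[0,3] S   >
  [0,1] "cat" : S/(PP\NP)
  [1,3] PP\NP   <
    [1,2] "under" : NP
    [2,3] "near" : (PP\NP)\NP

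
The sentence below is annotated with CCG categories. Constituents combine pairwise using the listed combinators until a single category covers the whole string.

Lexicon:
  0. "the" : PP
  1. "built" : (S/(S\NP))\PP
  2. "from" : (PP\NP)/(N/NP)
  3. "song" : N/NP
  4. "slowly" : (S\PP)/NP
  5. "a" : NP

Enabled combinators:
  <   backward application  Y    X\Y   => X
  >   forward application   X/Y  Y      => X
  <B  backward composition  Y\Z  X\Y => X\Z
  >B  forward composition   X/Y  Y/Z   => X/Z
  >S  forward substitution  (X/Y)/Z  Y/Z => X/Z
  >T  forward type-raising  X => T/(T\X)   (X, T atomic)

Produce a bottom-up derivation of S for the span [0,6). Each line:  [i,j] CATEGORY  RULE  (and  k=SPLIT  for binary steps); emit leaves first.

[0,6] S   >
  [0,2] S/(S\NP)   <
    [0,1] "the" : PP
    [1,2] "built" : (S/(S\NP))\PP
  [2,6] S\NP   <B
    [2,4] PP\NP   >
      [2,3] "from" : (PP\NP)/(N/NP)
      [3,4] "song" : N/NP
    [4,6] S\PP   >
      [4,5] "slowly" : (S\PP)/NP
      [5,6] "a" : NP

[0,1] PP  lex  "the"
[1,2] (S/(S\NP))\PP  lex  "built"
[0,2] S/(S\NP)  <  k=1
[2,3] (PP\NP)/(N/NP)  lex  "from"
[3,4] N/NP  lex  "song"
[2,4] PP\NP  >  k=3
[4,5] (S\PP)/NP  lex  "slowly"
[5,6] NP  lex  "a"
[4,6] S\PP  >  k=5
[2,6] S\NP  <B  k=4
[0,6] S  >  k=2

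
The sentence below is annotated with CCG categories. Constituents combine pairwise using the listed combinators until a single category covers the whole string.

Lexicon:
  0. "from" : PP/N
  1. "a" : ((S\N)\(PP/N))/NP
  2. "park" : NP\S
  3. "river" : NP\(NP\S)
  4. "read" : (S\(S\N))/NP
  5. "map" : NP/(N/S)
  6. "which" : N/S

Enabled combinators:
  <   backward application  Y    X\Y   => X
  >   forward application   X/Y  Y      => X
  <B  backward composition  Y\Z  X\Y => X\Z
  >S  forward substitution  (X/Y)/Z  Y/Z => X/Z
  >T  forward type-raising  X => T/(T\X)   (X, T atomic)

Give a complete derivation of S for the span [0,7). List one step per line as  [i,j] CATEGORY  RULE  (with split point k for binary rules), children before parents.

[0,1] PP/N  lex  "from"
[1,2] ((S\N)\(PP/N))/NP  lex  "a"
[2,3] NP\S  lex  "park"
[3,4] NP\(NP\S)  lex  "river"
[2,4] NP  <  k=3
[1,4] (S\N)\(PP/N)  >  k=2
[0,4] S\N  <  k=1
[4,5] (S\(S\N))/NP  lex  "read"
[5,6] NP/(N/S)  lex  "map"
[6,7] N/S  lex  "which"
[5,7] NP  >  k=6
[4,7] S\(S\N)  >  k=5
[0,7] S  <  k=4

[0,7] S   <
  [0,4] S\N   <
    [0,1] "from" : PP/N
    [1,4] (S\N)\(PP/N)   >
      [1,2] "a" : ((S\N)\(PP/N))/NP
      [2,4] NP   <
        [2,3] "park" : NP\S
        [3,4] "river" : NP\(NP\S)
  [4,7] S\(S\N)   >
    [4,5] "read" : (S\(S\N))/NP
    [5,7] NP   >
      [5,6] "map" : NP/(N/S)
      [6,7] "which" : N/S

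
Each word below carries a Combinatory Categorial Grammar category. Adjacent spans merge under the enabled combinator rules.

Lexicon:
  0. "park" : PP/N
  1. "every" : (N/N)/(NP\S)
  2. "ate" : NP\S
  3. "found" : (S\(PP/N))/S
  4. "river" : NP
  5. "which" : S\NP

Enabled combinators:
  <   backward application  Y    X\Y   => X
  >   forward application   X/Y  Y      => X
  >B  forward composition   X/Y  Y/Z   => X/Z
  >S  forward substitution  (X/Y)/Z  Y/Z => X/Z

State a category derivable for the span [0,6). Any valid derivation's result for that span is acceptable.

S

[0,6] S   <
  [0,3] PP/N   >B
    [0,1] "park" : PP/N
    [1,3] N/N   >
      [1,2] "every" : (N/N)/(NP\S)
      [2,3] "ate" : NP\S
  [3,6] S\(PP/N)   >
    [3,4] "found" : (S\(PP/N))/S
    [4,6] S   <
      [4,5] "river" : NP
      [5,6] "which" : S\NP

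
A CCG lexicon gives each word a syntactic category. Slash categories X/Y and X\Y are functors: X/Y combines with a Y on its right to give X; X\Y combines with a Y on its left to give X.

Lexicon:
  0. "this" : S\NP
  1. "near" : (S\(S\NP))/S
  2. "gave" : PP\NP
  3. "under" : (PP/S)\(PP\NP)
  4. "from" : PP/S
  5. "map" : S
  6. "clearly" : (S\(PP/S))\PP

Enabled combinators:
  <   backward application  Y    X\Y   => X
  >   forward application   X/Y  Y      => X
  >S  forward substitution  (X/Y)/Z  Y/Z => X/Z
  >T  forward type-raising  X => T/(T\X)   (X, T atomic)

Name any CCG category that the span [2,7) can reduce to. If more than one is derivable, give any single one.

[0,7] S   <
  [0,1] "this" : S\NP
  [1,7] S\(S\NP)   >
    [1,2] "near" : (S\(S\NP))/S
    [2,7] S   <
      [2,4] PP/S   <
        [2,3] "gave" : PP\NP
        [3,4] "under" : (PP/S)\(PP\NP)
      [4,7] S\(PP/S)   <
        [4,6] PP   >
          [4,5] "from" : PP/S
          [5,6] "map" : S
        [6,7] "clearly" : (S\(PP/S))\PP

S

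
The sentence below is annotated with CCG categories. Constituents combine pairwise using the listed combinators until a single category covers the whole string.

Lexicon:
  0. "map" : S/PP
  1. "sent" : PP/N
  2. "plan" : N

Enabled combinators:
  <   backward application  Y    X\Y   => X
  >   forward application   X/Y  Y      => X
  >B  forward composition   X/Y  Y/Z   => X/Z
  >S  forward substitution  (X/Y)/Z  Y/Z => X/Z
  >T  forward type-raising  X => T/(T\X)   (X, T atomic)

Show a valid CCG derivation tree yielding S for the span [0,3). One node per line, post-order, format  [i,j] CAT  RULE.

[0,3] S   >
  [0,1] "map" : S/PP
  [1,3] PP   >
    [1,2] "sent" : PP/N
    [2,3] "plan" : N

[0,1] S/PP  lex  "map"
[1,2] PP/N  lex  "sent"
[2,3] N  lex  "plan"
[1,3] PP  >  k=2
[0,3] S  >  k=1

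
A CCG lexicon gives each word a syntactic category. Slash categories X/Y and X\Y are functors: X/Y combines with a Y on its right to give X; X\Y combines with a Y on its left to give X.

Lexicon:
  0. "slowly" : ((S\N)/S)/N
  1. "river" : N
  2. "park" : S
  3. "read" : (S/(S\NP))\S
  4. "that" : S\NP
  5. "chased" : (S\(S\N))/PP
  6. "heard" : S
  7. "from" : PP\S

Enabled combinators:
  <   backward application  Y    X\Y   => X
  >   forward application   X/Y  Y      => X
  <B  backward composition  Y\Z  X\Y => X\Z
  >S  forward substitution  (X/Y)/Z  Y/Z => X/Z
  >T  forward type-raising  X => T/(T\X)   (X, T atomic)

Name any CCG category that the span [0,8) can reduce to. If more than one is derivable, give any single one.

[0,8] S   <
  [0,5] S\N   >
    [0,2] (S\N)/S   >
      [0,1] "slowly" : ((S\N)/S)/N
      [1,2] "river" : N
    [2,5] S   >
      [2,4] S/(S\NP)   <
        [2,3] "park" : S
        [3,4] "read" : (S/(S\NP))\S
      [4,5] "that" : S\NP
  [5,8] S\(S\N)   >
    [5,6] "chased" : (S\(S\N))/PP
    [6,8] PP   >
      [6,7] PP/(PP\S)   >T
        [6,7] "heard" : S
      [7,8] "from" : PP\S

S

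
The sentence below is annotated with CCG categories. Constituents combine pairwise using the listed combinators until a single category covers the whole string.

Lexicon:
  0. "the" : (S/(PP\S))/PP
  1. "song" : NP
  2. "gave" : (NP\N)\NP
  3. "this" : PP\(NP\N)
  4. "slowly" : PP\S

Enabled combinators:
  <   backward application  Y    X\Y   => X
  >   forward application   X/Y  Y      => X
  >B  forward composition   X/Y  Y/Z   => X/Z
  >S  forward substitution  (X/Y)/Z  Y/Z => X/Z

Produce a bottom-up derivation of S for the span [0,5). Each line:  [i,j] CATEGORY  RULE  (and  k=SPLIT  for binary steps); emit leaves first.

[0,1] (S/(PP\S))/PP  lex  "the"
[1,2] NP  lex  "song"
[2,3] (NP\N)\NP  lex  "gave"
[1,3] NP\N  <  k=2
[3,4] PP\(NP\N)  lex  "this"
[1,4] PP  <  k=3
[0,4] S/(PP\S)  >  k=1
[4,5] PP\S  lex  "slowly"
[0,5] S  >  k=4

[0,5] S   >
  [0,4] S/(PP\S)   >
    [0,1] "the" : (S/(PP\S))/PP
    [1,4] PP   <
      [1,3] NP\N   <
        [1,2] "song" : NP
        [2,3] "gave" : (NP\N)\NP
      [3,4] "this" : PP\(NP\N)
  [4,5] "slowly" : PP\S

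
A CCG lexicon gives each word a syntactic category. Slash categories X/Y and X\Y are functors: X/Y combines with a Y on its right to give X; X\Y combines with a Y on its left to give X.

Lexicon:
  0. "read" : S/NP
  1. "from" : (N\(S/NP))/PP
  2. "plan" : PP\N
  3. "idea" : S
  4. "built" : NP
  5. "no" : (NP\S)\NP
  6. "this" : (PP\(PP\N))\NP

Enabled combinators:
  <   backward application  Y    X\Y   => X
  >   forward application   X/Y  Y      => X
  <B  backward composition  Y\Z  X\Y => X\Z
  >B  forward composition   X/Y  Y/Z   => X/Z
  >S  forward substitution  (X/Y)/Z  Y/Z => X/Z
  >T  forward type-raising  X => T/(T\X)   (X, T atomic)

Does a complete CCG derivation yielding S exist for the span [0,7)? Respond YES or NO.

S/NP (N\(S/NP))/PP PP\N S NP (NP\S)\NP (PP\(PP\N))\NP
CKY chart[0,7] = {N, N/(N\N), NP/(NP\N), PP/(PP\N), S/(S\N)}; S ∉ chart

NO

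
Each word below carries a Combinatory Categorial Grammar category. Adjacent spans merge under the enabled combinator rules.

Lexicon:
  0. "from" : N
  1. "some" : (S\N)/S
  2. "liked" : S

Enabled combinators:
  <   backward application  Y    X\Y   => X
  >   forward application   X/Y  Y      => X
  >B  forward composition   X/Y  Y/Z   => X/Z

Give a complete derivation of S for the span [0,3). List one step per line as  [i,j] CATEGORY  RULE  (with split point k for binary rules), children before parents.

[0,3] S   <
  [0,1] "from" : N
  [1,3] S\N   >
    [1,2] "some" : (S\N)/S
    [2,3] "liked" : S

[0,1] N  lex  "from"
[1,2] (S\N)/S  lex  "some"
[2,3] S  lex  "liked"
[1,3] S\N  >  k=2
[0,3] S  <  k=1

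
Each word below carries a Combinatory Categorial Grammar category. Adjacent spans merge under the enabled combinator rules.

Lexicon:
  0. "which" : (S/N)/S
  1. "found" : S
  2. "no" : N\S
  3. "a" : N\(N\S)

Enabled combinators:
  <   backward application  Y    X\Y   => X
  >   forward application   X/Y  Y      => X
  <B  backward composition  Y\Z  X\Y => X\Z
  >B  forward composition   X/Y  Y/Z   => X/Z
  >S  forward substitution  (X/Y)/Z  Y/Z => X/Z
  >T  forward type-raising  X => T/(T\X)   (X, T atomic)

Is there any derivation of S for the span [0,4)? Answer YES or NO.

[0,4] S   >
  [0,2] S/N   >
    [0,1] "which" : (S/N)/S
    [1,2] "found" : S
  [2,4] N   <
    [2,3] "no" : N\S
    [3,4] "a" : N\(N\S)

YES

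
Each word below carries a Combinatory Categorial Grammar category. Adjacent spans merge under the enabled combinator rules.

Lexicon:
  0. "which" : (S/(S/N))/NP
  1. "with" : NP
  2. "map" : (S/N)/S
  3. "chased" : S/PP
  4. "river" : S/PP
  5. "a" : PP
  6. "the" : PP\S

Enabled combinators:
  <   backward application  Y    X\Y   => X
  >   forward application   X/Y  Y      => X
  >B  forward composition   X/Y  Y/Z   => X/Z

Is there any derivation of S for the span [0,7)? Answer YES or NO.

[0,7] S   >
  [0,4] S/PP   >B
    [0,3] S/S   >B
      [0,2] S/(S/N)   >
        [0,1] "which" : (S/(S/N))/NP
        [1,2] "with" : NP
      [2,3] "map" : (S/N)/S
    [3,4] "chased" : S/PP
  [4,7] PP   <
    [4,6] S   >
      [4,5] "river" : S/PP
      [5,6] "a" : PP
    [6,7] "the" : PP\S

YES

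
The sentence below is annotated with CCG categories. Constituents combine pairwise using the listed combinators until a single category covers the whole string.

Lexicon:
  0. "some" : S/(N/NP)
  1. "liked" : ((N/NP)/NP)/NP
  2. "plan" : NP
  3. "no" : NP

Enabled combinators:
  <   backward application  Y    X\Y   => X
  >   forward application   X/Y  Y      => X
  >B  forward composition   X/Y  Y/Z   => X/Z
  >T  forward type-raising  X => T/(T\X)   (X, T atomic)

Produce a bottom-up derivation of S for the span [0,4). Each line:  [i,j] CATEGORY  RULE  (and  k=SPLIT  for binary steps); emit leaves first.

[0,4] S   >
  [0,3] S/NP   >B
    [0,1] "some" : S/(N/NP)
    [1,3] (N/NP)/NP   >
      [1,2] "liked" : ((N/NP)/NP)/NP
      [2,3] "plan" : NP
  [3,4] "no" : NP

[0,1] S/(N/NP)  lex  "some"
[1,2] ((N/NP)/NP)/NP  lex  "liked"
[2,3] NP  lex  "plan"
[1,3] (N/NP)/NP  >  k=2
[0,3] S/NP  >B  k=1
[3,4] NP  lex  "no"
[0,4] S  >  k=3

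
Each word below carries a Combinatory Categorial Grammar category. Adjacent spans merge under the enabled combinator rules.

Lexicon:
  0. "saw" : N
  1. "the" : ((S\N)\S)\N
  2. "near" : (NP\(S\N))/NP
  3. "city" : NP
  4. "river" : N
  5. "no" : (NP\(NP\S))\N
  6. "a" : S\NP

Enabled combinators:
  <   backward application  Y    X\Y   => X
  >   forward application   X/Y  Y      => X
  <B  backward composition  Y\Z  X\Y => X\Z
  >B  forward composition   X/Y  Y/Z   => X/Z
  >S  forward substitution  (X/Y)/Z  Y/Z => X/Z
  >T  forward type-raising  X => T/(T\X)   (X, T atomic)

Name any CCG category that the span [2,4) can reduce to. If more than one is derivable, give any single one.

[0,7] S   <
  [0,6] NP   <
    [0,4] NP\S   <B
      [0,2] (S\N)\S   <
        [0,1] "saw" : N
        [1,2] "the" : ((S\N)\S)\N
      [2,4] NP\(S\N)   >
        [2,3] "near" : (NP\(S\N))/NP
        [3,4] "city" : NP
    [4,6] NP\(NP\S)   <
      [4,5] "river" : N
      [5,6] "no" : (NP\(NP\S))\N
  [6,7] "a" : S\NP

NP\(S\N)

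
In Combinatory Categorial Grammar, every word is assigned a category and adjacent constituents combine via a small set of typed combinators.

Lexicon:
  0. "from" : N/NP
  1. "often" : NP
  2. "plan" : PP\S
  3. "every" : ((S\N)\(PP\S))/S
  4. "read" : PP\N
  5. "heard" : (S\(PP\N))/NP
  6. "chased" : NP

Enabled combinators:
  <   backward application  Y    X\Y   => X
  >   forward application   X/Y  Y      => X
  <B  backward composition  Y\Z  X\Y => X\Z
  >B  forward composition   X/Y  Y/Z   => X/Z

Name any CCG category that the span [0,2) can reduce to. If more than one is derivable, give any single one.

N

[0,7] S   <
  [0,2] N   >
    [0,1] "from" : N/NP
    [1,2] "often" : NP
  [2,7] S\N   <
    [2,3] "plan" : PP\S
    [3,7] (S\N)\(PP\S)   >
      [3,4] "every" : ((S\N)\(PP\S))/S
      [4,7] S   <
        [4,5] "read" : PP\N
        [5,7] S\(PP\N)   >
          [5,6] "heard" : (S\(PP\N))/NP
          [6,7] "chased" : NP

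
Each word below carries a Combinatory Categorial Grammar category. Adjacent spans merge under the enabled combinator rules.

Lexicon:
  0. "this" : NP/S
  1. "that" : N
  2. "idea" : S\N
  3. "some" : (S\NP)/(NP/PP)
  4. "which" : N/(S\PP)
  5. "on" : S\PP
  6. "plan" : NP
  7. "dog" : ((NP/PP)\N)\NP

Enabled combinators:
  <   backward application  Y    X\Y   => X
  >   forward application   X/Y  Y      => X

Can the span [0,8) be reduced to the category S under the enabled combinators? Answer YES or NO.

YES

[0,8] S   <
  [0,3] NP   >
    [0,1] "this" : NP/S
    [1,3] S   <
      [1,2] "that" : N
      [2,3] "idea" : S\N
  [3,8] S\NP   >
    [3,4] "some" : (S\NP)/(NP/PP)
    [4,8] NP/PP   <
      [4,6] N   >
        [4,5] "which" : N/(S\PP)
        [5,6] "on" : S\PP
      [6,8] (NP/PP)\N   <
        [6,7] "plan" : NP
        [7,8] "dog" : ((NP/PP)\N)\NP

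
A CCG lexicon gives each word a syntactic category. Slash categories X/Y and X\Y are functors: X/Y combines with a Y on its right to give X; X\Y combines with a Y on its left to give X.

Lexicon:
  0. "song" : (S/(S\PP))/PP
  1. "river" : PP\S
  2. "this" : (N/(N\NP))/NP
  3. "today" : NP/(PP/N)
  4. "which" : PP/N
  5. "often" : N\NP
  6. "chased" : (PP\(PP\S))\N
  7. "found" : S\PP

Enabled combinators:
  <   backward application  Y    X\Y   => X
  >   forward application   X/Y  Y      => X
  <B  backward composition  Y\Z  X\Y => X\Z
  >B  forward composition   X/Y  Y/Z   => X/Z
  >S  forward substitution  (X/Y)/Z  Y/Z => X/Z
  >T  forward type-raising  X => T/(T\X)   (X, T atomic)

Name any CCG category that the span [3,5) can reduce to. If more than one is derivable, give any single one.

[0,8] S   >
  [0,7] S/(S\PP)   >
    [0,1] "song" : (S/(S\PP))/PP
    [1,7] PP   <
      [1,2] "river" : PP\S
      [2,7] PP\(PP\S)   <
        [2,6] N   >
          [2,5] N/(N\NP)   >
            [2,3] "this" : (N/(N\NP))/NP
            [3,5] NP   >
              [3,4] "today" : NP/(PP/N)
              [4,5] "which" : PP/N
          [5,6] "often" : N\NP
        [6,7] "chased" : (PP\(PP\S))\N
  [7,8] "found" : S\PP

NP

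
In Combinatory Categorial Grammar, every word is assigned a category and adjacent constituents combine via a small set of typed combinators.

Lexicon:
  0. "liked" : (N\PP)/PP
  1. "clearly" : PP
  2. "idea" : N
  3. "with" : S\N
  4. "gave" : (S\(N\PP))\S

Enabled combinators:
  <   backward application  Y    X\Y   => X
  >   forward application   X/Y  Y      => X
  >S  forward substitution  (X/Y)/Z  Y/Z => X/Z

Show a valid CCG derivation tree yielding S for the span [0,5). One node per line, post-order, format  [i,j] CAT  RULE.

[0,1] (N\PP)/PP  lex  "liked"
[1,2] PP  lex  "clearly"
[0,2] N\PP  >  k=1
[2,3] N  lex  "idea"
[3,4] S\N  lex  "with"
[2,4] S  <  k=3
[4,5] (S\(N\PP))\S  lex  "gave"
[2,5] S\(N\PP)  <  k=4
[0,5] S  <  k=2

[0,5] S   <
  [0,2] N\PP   >
    [0,1] "liked" : (N\PP)/PP
    [1,2] "clearly" : PP
  [2,5] S\(N\PP)   <
    [2,4] S   <
      [2,3] "idea" : N
      [3,4] "with" : S\N
    [4,5] "gave" : (S\(N\PP))\S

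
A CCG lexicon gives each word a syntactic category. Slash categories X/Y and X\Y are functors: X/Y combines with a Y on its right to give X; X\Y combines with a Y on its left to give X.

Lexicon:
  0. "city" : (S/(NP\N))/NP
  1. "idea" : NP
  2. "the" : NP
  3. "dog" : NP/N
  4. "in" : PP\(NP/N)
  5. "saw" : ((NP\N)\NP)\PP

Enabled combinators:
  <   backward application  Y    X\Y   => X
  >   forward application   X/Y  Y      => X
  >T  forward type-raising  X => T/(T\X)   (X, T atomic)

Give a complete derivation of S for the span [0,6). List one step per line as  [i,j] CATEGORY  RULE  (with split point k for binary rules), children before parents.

[0,6] S   >
  [0,2] S/(NP\N)   >
    [0,1] "city" : (S/(NP\N))/NP
    [1,2] "idea" : NP
  [2,6] NP\N   <
    [2,3] "the" : NP
    [3,6] (NP\N)\NP   <
      [3,5] PP   <
        [3,4] "dog" : NP/N
        [4,5] "in" : PP\(NP/N)
      [5,6] "saw" : ((NP\N)\NP)\PP

[0,1] (S/(NP\N))/NP  lex  "city"
[1,2] NP  lex  "idea"
[0,2] S/(NP\N)  >  k=1
[2,3] NP  lex  "the"
[3,4] NP/N  lex  "dog"
[4,5] PP\(NP/N)  lex  "in"
[3,5] PP  <  k=4
[5,6] ((NP\N)\NP)\PP  lex  "saw"
[3,6] (NP\N)\NP  <  k=5
[2,6] NP\N  <  k=3
[0,6] S  >  k=2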